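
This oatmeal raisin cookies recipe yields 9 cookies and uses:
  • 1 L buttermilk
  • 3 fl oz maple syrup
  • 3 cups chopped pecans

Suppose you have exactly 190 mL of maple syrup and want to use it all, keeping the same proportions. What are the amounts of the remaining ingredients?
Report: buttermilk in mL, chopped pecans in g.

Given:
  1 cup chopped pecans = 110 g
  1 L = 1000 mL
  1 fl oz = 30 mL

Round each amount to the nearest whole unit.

The original recipe has 90 mL of maple syrup, so the scaling factor is 190 ÷ 90 = 19/9.
buttermilk: 1 L × 19/9 × 1000 mL/L ≈ 2111 mL
chopped pecans: 3 cup × 19/9 × 110 g/cup ≈ 697 g

buttermilk: 2111 mL; chopped pecans: 697 g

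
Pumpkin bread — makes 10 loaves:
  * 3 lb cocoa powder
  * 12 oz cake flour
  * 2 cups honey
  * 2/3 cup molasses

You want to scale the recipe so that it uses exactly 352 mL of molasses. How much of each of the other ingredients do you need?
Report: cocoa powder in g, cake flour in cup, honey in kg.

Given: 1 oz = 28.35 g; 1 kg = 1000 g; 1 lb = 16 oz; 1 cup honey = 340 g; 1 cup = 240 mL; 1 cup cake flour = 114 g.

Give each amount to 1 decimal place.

The original recipe has 160 mL of molasses, so the scaling factor is 352 ÷ 160 = 11/5 = 2.2.
cocoa powder: 3 lb × 11/5 × 16 oz/lb × 28.35 g/oz ≈ 2993.8 g
cake flour: 12 oz × 11/5 × 28.35 g/oz ÷ 114 g/cup ≈ 6.6 cup
honey: 2 cup × 11/5 × 340 g/cup ÷ 1000 g/kg ≈ 1.5 kg

cocoa powder: 2993.8 g; cake flour: 6.6 cup; honey: 1.5 kg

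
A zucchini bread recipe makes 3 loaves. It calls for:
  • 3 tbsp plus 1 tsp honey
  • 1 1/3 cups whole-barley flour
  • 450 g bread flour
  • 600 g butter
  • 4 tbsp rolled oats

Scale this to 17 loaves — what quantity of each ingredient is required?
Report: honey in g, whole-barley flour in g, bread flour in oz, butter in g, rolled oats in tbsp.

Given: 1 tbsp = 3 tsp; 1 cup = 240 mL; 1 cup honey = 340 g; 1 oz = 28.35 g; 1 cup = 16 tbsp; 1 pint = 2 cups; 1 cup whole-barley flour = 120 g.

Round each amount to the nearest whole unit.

honey: 401 g; whole-barley flour: 907 g; bread flour: 90 oz; butter: 3400 g; rolled oats: 23 tbsp

Scaling factor: 17/3.
honey: (3 tbsp + 1 tsp = 10/3 tbsp) × 17/3 ÷ 16 tbsp/cup × 340 g/cup ≈ 401 g
whole-barley flour: 4/3 cup × 17/3 × 120 g/cup ≈ 907 g
bread flour: 450 g × 17/3 ÷ 28.35 g/oz ≈ 90 oz
butter: 600 g × 17/3 = 3400 g
rolled oats: 4 tbsp × 17/3 ≈ 23 tbsp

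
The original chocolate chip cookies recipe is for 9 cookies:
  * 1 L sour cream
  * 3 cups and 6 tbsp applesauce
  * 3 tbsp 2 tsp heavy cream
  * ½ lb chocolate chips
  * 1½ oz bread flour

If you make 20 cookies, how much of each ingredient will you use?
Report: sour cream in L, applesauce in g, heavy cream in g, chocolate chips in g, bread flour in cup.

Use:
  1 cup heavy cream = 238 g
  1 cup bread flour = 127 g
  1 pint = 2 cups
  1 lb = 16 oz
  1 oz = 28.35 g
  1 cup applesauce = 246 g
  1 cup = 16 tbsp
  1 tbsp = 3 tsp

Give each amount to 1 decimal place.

sour cream: 2.2 L; applesauce: 1845.0 g; heavy cream: 121.2 g; chocolate chips: 504.0 g; bread flour: 0.7 cup

Scaling factor: 20/9.
sour cream: 1 L × 20/9 ≈ 2.2 L
applesauce: (3 cup + 6 tbsp = 3.375 cup) × 20/9 × 246 g/cup = 1845.0 g
heavy cream: (3 tbsp + 2 tsp = 11/3 tbsp) × 20/9 ÷ 16 tbsp/cup × 238 g/cup ≈ 121.2 g
chocolate chips: 0.5 lb × 20/9 × 16 oz/lb × 28.35 g/oz = 504.0 g
bread flour: 1.5 oz × 20/9 × 28.35 g/oz ÷ 127 g/cup ≈ 0.7 cup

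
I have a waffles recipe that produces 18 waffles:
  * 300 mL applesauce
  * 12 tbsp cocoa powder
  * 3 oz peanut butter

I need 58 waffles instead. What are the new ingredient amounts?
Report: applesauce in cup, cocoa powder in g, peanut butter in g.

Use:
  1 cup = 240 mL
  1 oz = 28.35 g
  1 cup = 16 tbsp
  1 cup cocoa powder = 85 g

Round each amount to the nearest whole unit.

applesauce: 4 cup; cocoa powder: 205 g; peanut butter: 274 g

Scaling factor: 58/18 = 29/9.
applesauce: 300 mL × 29/9 ÷ 240 mL/cup ≈ 4 cup
cocoa powder: 12 tbsp × 29/9 ÷ 16 tbsp/cup × 85 g/cup ≈ 205 g
peanut butter: 3 oz × 29/9 × 28.35 g/oz ≈ 274 g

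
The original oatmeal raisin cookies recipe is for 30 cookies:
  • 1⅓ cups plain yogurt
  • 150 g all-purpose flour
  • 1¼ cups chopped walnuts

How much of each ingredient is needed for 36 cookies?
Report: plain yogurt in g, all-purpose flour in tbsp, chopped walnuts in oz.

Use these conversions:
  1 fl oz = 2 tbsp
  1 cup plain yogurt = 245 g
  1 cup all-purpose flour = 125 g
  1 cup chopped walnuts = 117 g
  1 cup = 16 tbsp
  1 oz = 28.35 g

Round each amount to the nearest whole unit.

Scaling factor: 36/30 = 6/5 = 1.2.
plain yogurt: 4/3 cup × 6/5 × 245 g/cup = 392 g
all-purpose flour: 150 g × 6/5 ÷ 125 g/cup × 16 tbsp/cup ≈ 23 tbsp
chopped walnuts: 1.25 cup × 6/5 × 117 g/cup ÷ 28.35 g/oz ≈ 6 oz

plain yogurt: 392 g; all-purpose flour: 23 tbsp; chopped walnuts: 6 oz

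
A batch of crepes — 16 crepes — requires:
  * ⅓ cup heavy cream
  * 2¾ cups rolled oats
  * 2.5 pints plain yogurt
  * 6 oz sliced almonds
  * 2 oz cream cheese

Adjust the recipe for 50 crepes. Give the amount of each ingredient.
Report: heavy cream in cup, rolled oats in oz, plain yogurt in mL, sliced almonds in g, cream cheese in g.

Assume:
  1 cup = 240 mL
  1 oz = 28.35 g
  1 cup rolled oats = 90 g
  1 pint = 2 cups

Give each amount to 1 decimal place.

heavy cream: 1.0 cup; rolled oats: 27.3 oz; plain yogurt: 3750.0 mL; sliced almonds: 531.6 g; cream cheese: 177.2 g

Scaling factor: 50/16 = 25/8 = 3.125.
heavy cream: 1/3 cup × 25/8 ≈ 1.0 cup
rolled oats: 2.75 cup × 25/8 × 90 g/cup ÷ 28.35 g/oz ≈ 27.3 oz
plain yogurt: 2.5 pint × 25/8 × 2 cup/pint × 240 mL/cup = 3750.0 mL
sliced almonds: 6 oz × 25/8 × 28.35 g/oz ≈ 531.6 g
cream cheese: 2 oz × 25/8 × 28.35 g/oz ≈ 177.2 g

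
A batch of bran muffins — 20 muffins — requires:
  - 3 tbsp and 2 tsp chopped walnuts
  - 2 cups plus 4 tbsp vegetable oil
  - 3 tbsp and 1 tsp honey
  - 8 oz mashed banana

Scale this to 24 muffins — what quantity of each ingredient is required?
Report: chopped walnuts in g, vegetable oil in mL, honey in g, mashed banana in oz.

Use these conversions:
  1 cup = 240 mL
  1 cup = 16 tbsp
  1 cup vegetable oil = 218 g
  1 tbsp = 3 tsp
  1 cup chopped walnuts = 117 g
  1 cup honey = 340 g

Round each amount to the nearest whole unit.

Scaling factor: 24/20 = 6/5 = 1.2.
chopped walnuts: (3 tbsp + 2 tsp = 11/3 tbsp) × 6/5 ÷ 16 tbsp/cup × 117 g/cup ≈ 32 g
vegetable oil: (2 cup + 4 tbsp = 2.25 cup) × 6/5 × 240 mL/cup = 648 mL
honey: (3 tbsp + 1 tsp = 10/3 tbsp) × 6/5 ÷ 16 tbsp/cup × 340 g/cup = 85 g
mashed banana: 8 oz × 6/5 ≈ 10 oz

chopped walnuts: 32 g; vegetable oil: 648 mL; honey: 85 g; mashed banana: 10 oz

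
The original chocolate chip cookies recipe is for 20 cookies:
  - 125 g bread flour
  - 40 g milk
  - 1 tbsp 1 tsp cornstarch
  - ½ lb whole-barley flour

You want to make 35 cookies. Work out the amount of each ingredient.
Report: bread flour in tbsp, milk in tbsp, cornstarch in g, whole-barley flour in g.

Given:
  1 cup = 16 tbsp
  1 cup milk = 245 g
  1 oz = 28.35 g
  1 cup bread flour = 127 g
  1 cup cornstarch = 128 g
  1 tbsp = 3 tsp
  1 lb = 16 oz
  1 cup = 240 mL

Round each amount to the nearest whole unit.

Scaling factor: 35/20 = 7/4 = 1.75.
bread flour: 125 g × 7/4 ÷ 127 g/cup × 16 tbsp/cup ≈ 28 tbsp
milk: 40 g × 7/4 ÷ 245 g/cup × 16 tbsp/cup ≈ 5 tbsp
cornstarch: (1 tbsp + 1 tsp = 4/3 tbsp) × 7/4 ÷ 16 tbsp/cup × 128 g/cup ≈ 19 g
whole-barley flour: 0.5 lb × 7/4 × 16 oz/lb × 28.35 g/oz ≈ 397 g

bread flour: 28 tbsp; milk: 5 tbsp; cornstarch: 19 g; whole-barley flour: 397 g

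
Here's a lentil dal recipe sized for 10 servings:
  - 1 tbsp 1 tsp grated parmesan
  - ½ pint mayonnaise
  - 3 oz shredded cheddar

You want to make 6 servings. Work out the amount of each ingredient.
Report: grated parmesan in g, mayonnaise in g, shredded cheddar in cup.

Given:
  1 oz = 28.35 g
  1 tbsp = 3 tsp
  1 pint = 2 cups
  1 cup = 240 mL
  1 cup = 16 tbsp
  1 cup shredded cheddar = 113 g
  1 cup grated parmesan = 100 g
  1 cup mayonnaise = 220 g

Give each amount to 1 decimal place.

grated parmesan: 5.0 g; mayonnaise: 132.0 g; shredded cheddar: 0.5 cup

Scaling factor: 6/10 = 3/5 = 0.6.
grated parmesan: (1 tbsp + 1 tsp = 4/3 tbsp) × 3/5 ÷ 16 tbsp/cup × 100 g/cup = 5.0 g
mayonnaise: 0.5 pint × 3/5 × 2 cup/pint × 220 g/cup = 132.0 g
shredded cheddar: 3 oz × 3/5 × 28.35 g/oz ÷ 113 g/cup ≈ 0.5 cup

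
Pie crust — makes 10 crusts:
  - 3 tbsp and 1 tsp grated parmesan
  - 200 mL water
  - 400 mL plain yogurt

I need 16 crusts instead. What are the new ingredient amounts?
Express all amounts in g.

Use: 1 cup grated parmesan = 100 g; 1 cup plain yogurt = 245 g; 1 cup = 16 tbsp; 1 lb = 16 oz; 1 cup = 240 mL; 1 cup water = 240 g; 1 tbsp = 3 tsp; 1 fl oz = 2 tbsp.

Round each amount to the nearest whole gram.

Scaling factor: 16/10 = 8/5 = 1.6.
grated parmesan: (3 tbsp + 1 tsp = 10/3 tbsp) × 8/5 ÷ 16 tbsp/cup × 100 g/cup ≈ 33 g
water: 200 mL × 8/5 ÷ 240 mL/cup × 240 g/cup = 320 g
plain yogurt: 400 mL × 8/5 ÷ 240 mL/cup × 245 g/cup ≈ 653 g

grated parmesan: 33 g; water: 320 g; plain yogurt: 653 g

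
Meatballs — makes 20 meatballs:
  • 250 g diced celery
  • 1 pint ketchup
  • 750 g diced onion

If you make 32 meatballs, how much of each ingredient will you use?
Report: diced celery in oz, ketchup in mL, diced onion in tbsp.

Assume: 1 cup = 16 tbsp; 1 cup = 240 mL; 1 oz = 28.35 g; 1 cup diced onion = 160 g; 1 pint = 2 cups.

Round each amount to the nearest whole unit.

Scaling factor: 32/20 = 8/5 = 1.6.
diced celery: 250 g × 8/5 ÷ 28.35 g/oz ≈ 14 oz
ketchup: 1 pint × 8/5 × 2 cup/pint × 240 mL/cup = 768 mL
diced onion: 750 g × 8/5 ÷ 160 g/cup × 16 tbsp/cup = 120 tbsp

diced celery: 14 oz; ketchup: 768 mL; diced onion: 120 tbsp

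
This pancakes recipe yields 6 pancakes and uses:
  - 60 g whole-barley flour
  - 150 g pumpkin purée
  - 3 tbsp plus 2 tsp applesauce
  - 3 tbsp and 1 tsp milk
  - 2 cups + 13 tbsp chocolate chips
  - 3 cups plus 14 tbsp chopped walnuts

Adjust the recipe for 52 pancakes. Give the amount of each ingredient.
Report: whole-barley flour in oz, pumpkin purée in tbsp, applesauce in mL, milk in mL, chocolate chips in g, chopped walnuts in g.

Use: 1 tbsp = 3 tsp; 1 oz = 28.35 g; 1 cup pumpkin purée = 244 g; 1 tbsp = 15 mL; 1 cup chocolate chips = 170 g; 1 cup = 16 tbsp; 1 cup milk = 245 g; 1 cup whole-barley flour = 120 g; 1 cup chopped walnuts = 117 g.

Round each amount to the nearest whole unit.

Scaling factor: 52/6 = 26/3.
whole-barley flour: 60 g × 26/3 ÷ 28.35 g/oz ≈ 18 oz
pumpkin purée: 150 g × 26/3 ÷ 244 g/cup × 16 tbsp/cup ≈ 85 tbsp
applesauce: (3 tbsp + 2 tsp = 11/3 tbsp) × 26/3 × 15 mL/tbsp ≈ 477 mL
milk: (3 tbsp + 1 tsp = 10/3 tbsp) × 26/3 × 15 mL/tbsp ≈ 433 mL
chocolate chips: (2 cup + 13 tbsp = 2.8125 cup) × 26/3 × 170 g/cup ≈ 4144 g
chopped walnuts: (3 cup + 14 tbsp = 3.875 cup) × 26/3 × 117 g/cup ≈ 3929 g

whole-barley flour: 18 oz; pumpkin purée: 85 tbsp; applesauce: 477 mL; milk: 433 mL; chocolate chips: 4144 g; chopped walnuts: 3929 g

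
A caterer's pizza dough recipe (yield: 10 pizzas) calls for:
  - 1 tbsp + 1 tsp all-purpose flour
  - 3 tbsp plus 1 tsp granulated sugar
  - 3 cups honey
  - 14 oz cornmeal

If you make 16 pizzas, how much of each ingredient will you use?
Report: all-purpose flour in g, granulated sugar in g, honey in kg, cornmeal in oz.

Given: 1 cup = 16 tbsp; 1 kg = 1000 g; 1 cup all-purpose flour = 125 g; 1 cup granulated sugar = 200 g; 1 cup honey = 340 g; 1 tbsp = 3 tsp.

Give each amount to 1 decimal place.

Scaling factor: 16/10 = 8/5 = 1.6.
all-purpose flour: (1 tbsp + 1 tsp = 4/3 tbsp) × 8/5 ÷ 16 tbsp/cup × 125 g/cup ≈ 16.7 g
granulated sugar: (3 tbsp + 1 tsp = 10/3 tbsp) × 8/5 ÷ 16 tbsp/cup × 200 g/cup ≈ 66.7 g
honey: 3 cup × 8/5 × 340 g/cup ÷ 1000 g/kg ≈ 1.6 kg
cornmeal: 14 oz × 8/5 = 22.4 oz

all-purpose flour: 16.7 g; granulated sugar: 66.7 g; honey: 1.6 kg; cornmeal: 22.4 oz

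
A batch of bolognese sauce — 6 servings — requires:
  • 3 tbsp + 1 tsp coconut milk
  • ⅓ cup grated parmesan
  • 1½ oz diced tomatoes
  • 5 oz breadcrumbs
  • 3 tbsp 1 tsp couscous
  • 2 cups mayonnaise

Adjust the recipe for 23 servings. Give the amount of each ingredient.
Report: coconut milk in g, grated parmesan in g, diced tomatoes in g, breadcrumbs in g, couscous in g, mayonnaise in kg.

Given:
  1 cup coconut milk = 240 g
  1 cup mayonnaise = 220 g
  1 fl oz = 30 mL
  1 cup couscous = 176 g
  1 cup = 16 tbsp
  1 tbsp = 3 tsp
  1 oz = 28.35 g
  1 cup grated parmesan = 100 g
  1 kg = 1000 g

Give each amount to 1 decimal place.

Scaling factor: 23/6.
coconut milk: (3 tbsp + 1 tsp = 10/3 tbsp) × 23/6 ÷ 16 tbsp/cup × 240 g/cup ≈ 191.7 g
grated parmesan: 1/3 cup × 23/6 × 100 g/cup ≈ 127.8 g
diced tomatoes: 1.5 oz × 23/6 × 28.35 g/oz ≈ 163.0 g
breadcrumbs: 5 oz × 23/6 × 28.35 g/oz ≈ 543.4 g
couscous: (3 tbsp + 1 tsp = 10/3 tbsp) × 23/6 ÷ 16 tbsp/cup × 176 g/cup ≈ 140.6 g
mayonnaise: 2 cup × 23/6 × 220 g/cup ÷ 1000 g/kg ≈ 1.7 kg

coconut milk: 191.7 g; grated parmesan: 127.8 g; diced tomatoes: 163.0 g; breadcrumbs: 543.4 g; couscous: 140.6 g; mayonnaise: 1.7 kg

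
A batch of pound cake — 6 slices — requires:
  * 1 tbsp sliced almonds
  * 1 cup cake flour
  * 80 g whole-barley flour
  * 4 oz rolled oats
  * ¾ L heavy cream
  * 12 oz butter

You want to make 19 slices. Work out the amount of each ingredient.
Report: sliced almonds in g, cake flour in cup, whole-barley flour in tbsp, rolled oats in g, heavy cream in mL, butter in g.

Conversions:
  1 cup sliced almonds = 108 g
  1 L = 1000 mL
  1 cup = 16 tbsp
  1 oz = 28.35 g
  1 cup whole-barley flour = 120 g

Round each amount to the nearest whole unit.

Scaling factor: 19/6.
sliced almonds: 1 tbsp × 19/6 ÷ 16 tbsp/cup × 108 g/cup ≈ 21 g
cake flour: 1 cup × 19/6 ≈ 3 cup
whole-barley flour: 80 g × 19/6 ÷ 120 g/cup × 16 tbsp/cup ≈ 34 tbsp
rolled oats: 4 oz × 19/6 × 28.35 g/oz ≈ 359 g
heavy cream: 0.75 L × 19/6 × 1000 mL/L = 2375 mL
butter: 12 oz × 19/6 × 28.35 g/oz ≈ 1077 g

sliced almonds: 21 g; cake flour: 3 cup; whole-barley flour: 34 tbsp; rolled oats: 359 g; heavy cream: 2375 mL; butter: 1077 g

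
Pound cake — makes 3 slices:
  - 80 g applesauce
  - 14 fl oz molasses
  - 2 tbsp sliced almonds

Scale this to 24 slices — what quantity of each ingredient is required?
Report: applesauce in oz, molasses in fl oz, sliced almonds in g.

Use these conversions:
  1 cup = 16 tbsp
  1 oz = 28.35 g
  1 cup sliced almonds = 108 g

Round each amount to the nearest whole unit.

Scaling factor: 24/3 = 8.
applesauce: 80 g × 8 ÷ 28.35 g/oz ≈ 23 oz
molasses: 14 fl oz × 8 = 112 fl oz
sliced almonds: 2 tbsp × 8 ÷ 16 tbsp/cup × 108 g/cup = 108 g

applesauce: 23 oz; molasses: 112 fl oz; sliced almonds: 108 g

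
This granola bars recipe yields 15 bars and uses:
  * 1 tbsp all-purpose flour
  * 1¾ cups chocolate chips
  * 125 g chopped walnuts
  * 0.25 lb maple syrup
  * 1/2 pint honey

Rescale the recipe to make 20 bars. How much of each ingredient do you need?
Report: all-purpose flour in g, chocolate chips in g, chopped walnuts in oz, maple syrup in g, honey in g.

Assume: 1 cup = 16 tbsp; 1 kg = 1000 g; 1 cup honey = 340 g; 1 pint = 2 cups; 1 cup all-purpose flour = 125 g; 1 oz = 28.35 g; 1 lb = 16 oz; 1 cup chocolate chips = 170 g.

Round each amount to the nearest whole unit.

all-purpose flour: 10 g; chocolate chips: 397 g; chopped walnuts: 6 oz; maple syrup: 151 g; honey: 453 g

Scaling factor: 20/15 = 4/3.
all-purpose flour: 1 tbsp × 4/3 ÷ 16 tbsp/cup × 125 g/cup ≈ 10 g
chocolate chips: 1.75 cup × 4/3 × 170 g/cup ≈ 397 g
chopped walnuts: 125 g × 4/3 ÷ 28.35 g/oz ≈ 6 oz
maple syrup: 0.25 lb × 4/3 × 16 oz/lb × 28.35 g/oz ≈ 151 g
honey: 0.5 pint × 4/3 × 2 cup/pint × 340 g/cup ≈ 453 g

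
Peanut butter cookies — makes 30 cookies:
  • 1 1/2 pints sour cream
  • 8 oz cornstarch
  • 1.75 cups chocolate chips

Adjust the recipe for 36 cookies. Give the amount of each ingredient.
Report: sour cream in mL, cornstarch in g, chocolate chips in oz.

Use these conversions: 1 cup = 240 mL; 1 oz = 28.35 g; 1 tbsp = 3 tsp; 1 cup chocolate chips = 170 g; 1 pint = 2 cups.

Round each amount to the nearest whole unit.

Scaling factor: 36/30 = 6/5 = 1.2.
sour cream: 1.5 pint × 6/5 × 2 cup/pint × 240 mL/cup = 864 mL
cornstarch: 8 oz × 6/5 × 28.35 g/oz ≈ 272 g
chocolate chips: 1.75 cup × 6/5 × 170 g/cup ÷ 28.35 g/oz ≈ 13 oz

sour cream: 864 mL; cornstarch: 272 g; chocolate chips: 13 oz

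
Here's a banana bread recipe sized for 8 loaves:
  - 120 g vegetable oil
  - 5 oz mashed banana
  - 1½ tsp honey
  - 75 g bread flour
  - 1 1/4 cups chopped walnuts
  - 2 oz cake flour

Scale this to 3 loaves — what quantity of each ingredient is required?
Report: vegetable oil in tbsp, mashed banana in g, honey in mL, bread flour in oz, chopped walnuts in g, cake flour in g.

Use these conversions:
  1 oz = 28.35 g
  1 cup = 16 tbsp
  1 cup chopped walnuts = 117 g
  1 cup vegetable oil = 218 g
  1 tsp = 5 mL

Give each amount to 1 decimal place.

Scaling factor: 3/8 = 0.375.
vegetable oil: 120 g × 3/8 ÷ 218 g/cup × 16 tbsp/cup ≈ 3.3 tbsp
mashed banana: 5 oz × 3/8 × 28.35 g/oz ≈ 53.2 g
honey: 1.5 tsp × 3/8 × 5 mL/tsp ≈ 2.8 mL
bread flour: 75 g × 3/8 ÷ 28.35 g/oz ≈ 1.0 oz
chopped walnuts: 1.25 cup × 3/8 × 117 g/cup ≈ 54.8 g
cake flour: 2 oz × 3/8 × 28.35 g/oz ≈ 21.3 g

vegetable oil: 3.3 tbsp; mashed banana: 53.2 g; honey: 2.8 mL; bread flour: 1.0 oz; chopped walnuts: 54.8 g; cake flour: 21.3 g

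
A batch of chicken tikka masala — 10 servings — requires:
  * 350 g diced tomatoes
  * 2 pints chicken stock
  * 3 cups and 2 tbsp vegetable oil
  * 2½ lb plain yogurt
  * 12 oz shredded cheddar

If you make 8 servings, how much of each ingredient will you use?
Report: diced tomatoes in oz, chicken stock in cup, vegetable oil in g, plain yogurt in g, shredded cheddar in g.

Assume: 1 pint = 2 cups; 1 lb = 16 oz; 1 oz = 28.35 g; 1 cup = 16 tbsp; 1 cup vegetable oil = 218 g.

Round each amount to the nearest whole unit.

diced tomatoes: 10 oz; chicken stock: 3 cup; vegetable oil: 545 g; plain yogurt: 907 g; shredded cheddar: 272 g

Scaling factor: 8/10 = 4/5 = 0.8.
diced tomatoes: 350 g × 4/5 ÷ 28.35 g/oz ≈ 10 oz
chicken stock: 2 pint × 4/5 × 2 cup/pint ≈ 3 cup
vegetable oil: (3 cup + 2 tbsp = 3.125 cup) × 4/5 × 218 g/cup = 545 g
plain yogurt: 2.5 lb × 4/5 × 16 oz/lb × 28.35 g/oz ≈ 907 g
shredded cheddar: 12 oz × 4/5 × 28.35 g/oz ≈ 272 g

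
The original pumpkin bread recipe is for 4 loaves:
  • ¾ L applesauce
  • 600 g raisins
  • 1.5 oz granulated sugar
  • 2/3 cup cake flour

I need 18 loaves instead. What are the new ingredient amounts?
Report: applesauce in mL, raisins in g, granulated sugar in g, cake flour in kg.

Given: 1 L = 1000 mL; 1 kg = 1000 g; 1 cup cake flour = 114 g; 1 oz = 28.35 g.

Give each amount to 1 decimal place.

applesauce: 3375.0 mL; raisins: 2700.0 g; granulated sugar: 191.4 g; cake flour: 0.3 kg

Scaling factor: 18/4 = 9/2 = 4.5.
applesauce: 0.75 L × 9/2 × 1000 mL/L = 3375.0 mL
raisins: 600 g × 9/2 = 2700.0 g
granulated sugar: 1.5 oz × 9/2 × 28.35 g/oz ≈ 191.4 g
cake flour: 2/3 cup × 9/2 × 114 g/cup ÷ 1000 g/kg ≈ 0.3 kg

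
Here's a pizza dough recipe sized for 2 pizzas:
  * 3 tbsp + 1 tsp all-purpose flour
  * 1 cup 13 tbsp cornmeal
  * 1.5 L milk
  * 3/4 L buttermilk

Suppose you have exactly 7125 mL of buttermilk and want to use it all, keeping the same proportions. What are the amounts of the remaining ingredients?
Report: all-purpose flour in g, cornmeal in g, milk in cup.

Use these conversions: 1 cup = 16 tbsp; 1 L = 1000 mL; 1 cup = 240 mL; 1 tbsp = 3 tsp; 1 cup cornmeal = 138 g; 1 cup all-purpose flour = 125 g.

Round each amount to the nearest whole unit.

The original recipe has 750 mL of buttermilk, so the scaling factor is 7125 ÷ 750 = 19/2 = 9.5.
all-purpose flour: (3 tbsp + 1 tsp = 10/3 tbsp) × 19/2 ÷ 16 tbsp/cup × 125 g/cup ≈ 247 g
cornmeal: (1 cup + 13 tbsp = 1.8125 cup) × 19/2 × 138 g/cup ≈ 2376 g
milk: 1.5 L × 19/2 × 1000 mL/L ÷ 240 mL/cup ≈ 59 cup

all-purpose flour: 247 g; cornmeal: 2376 g; milk: 59 cup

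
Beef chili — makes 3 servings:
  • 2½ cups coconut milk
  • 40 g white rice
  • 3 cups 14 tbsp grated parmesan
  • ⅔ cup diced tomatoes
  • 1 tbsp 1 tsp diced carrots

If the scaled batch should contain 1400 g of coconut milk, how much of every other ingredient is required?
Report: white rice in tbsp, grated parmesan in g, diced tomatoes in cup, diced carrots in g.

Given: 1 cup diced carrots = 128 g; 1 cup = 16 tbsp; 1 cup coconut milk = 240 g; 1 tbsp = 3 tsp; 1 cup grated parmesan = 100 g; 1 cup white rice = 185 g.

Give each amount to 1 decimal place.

white rice: 8.1 tbsp; grated parmesan: 904.2 g; diced tomatoes: 1.6 cup; diced carrots: 24.9 g

The original recipe has 600 g of coconut milk, so the scaling factor is 1400 ÷ 600 = 7/3.
white rice: 40 g × 7/3 ÷ 185 g/cup × 16 tbsp/cup ≈ 8.1 tbsp
grated parmesan: (3 cup + 14 tbsp = 3.875 cup) × 7/3 × 100 g/cup ≈ 904.2 g
diced tomatoes: 2/3 cup × 7/3 ≈ 1.6 cup
diced carrots: (1 tbsp + 1 tsp = 4/3 tbsp) × 7/3 ÷ 16 tbsp/cup × 128 g/cup ≈ 24.9 g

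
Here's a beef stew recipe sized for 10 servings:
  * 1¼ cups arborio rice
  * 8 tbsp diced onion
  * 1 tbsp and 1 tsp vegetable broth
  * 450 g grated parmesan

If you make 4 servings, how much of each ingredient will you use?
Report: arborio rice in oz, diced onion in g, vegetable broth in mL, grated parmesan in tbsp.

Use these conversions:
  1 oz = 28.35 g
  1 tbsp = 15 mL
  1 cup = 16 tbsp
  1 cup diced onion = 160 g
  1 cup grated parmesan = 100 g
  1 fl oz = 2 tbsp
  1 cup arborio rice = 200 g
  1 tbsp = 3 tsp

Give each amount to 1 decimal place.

arborio rice: 3.5 oz; diced onion: 32.0 g; vegetable broth: 8.0 mL; grated parmesan: 28.8 tbsp

Scaling factor: 4/10 = 2/5 = 0.4.
arborio rice: 1.25 cup × 2/5 × 200 g/cup ÷ 28.35 g/oz ≈ 3.5 oz
diced onion: 8 tbsp × 2/5 ÷ 16 tbsp/cup × 160 g/cup = 32.0 g
vegetable broth: (1 tbsp + 1 tsp = 4/3 tbsp) × 2/5 × 15 mL/tbsp = 8.0 mL
grated parmesan: 450 g × 2/5 ÷ 100 g/cup × 16 tbsp/cup = 28.8 tbsp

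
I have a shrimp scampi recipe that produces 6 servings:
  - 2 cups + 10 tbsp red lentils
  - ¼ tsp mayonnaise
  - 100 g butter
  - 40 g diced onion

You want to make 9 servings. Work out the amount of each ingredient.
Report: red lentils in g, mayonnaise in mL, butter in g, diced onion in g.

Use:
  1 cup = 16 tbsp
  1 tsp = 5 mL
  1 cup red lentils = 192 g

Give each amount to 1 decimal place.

red lentils: 756.0 g; mayonnaise: 1.9 mL; butter: 150.0 g; diced onion: 60.0 g

Scaling factor: 9/6 = 3/2 = 1.5.
red lentils: (2 cup + 10 tbsp = 2.625 cup) × 3/2 × 192 g/cup = 756.0 g
mayonnaise: 0.25 tsp × 3/2 × 5 mL/tsp ≈ 1.9 mL
butter: 100 g × 3/2 = 150.0 g
diced onion: 40 g × 3/2 = 60.0 g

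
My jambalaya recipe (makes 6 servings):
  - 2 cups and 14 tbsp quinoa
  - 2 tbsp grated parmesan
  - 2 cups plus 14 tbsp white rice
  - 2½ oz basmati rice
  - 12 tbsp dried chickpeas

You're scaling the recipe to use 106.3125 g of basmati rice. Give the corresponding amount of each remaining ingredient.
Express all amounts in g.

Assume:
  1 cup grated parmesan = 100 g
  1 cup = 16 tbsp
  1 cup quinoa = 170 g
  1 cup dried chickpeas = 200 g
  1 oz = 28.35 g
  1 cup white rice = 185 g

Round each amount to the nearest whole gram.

The original recipe has 70.875 g of basmati rice, so the scaling factor is 106.3125 ÷ 70.875 = 3/2 = 1.5.
quinoa: (2 cup + 14 tbsp = 2.875 cup) × 3/2 × 170 g/cup ≈ 733 g
grated parmesan: 2 tbsp × 3/2 ÷ 16 tbsp/cup × 100 g/cup ≈ 19 g
white rice: (2 cup + 14 tbsp = 2.875 cup) × 3/2 × 185 g/cup ≈ 798 g
dried chickpeas: 12 tbsp × 3/2 ÷ 16 tbsp/cup × 200 g/cup = 225 g

quinoa: 733 g; grated parmesan: 19 g; white rice: 798 g; dried chickpeas: 225 g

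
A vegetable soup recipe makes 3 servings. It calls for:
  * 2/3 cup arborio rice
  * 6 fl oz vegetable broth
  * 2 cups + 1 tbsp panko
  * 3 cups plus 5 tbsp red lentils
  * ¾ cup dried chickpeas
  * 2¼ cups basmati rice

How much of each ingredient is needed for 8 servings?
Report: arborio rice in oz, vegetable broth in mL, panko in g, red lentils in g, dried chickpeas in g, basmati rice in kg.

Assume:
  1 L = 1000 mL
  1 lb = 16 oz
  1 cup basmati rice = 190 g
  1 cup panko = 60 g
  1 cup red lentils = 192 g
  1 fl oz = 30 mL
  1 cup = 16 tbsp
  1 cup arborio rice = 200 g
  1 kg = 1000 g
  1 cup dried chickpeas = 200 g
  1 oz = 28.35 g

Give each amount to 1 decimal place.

Scaling factor: 8/3.
arborio rice: 2/3 cup × 8/3 × 200 g/cup ÷ 28.35 g/oz ≈ 12.5 oz
vegetable broth: 6 fl oz × 8/3 × 30 mL/fl oz = 480.0 mL
panko: (2 cup + 1 tbsp = 2.0625 cup) × 8/3 × 60 g/cup = 330.0 g
red lentils: (3 cup + 5 tbsp = 3.3125 cup) × 8/3 × 192 g/cup = 1696.0 g
dried chickpeas: 0.75 cup × 8/3 × 200 g/cup = 400.0 g
basmati rice: 2.25 cup × 8/3 × 190 g/cup ÷ 1000 g/kg ≈ 1.1 kg

arborio rice: 12.5 oz; vegetable broth: 480.0 mL; panko: 330.0 g; red lentils: 1696.0 g; dried chickpeas: 400.0 g; basmati rice: 1.1 kg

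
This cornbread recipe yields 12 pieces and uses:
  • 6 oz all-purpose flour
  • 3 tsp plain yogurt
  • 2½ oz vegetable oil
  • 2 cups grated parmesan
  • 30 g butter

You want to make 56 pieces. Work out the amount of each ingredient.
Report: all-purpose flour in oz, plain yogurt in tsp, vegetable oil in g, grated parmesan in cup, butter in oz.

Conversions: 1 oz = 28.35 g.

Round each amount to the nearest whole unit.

Scaling factor: 56/12 = 14/3.
all-purpose flour: 6 oz × 14/3 = 28 oz
plain yogurt: 3 tsp × 14/3 = 14 tsp
vegetable oil: 2.5 oz × 14/3 × 28.35 g/oz ≈ 331 g
grated parmesan: 2 cup × 14/3 ≈ 9 cup
butter: 30 g × 14/3 ÷ 28.35 g/oz ≈ 5 oz

all-purpose flour: 28 oz; plain yogurt: 14 tsp; vegetable oil: 331 g; grated parmesan: 9 cup; butter: 5 oz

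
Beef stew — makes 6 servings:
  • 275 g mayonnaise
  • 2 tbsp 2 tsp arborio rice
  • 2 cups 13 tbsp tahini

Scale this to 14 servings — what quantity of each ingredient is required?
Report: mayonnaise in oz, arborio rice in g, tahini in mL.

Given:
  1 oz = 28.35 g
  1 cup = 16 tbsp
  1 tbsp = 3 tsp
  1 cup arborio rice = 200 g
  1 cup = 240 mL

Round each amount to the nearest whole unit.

Scaling factor: 14/6 = 7/3.
mayonnaise: 275 g × 7/3 ÷ 28.35 g/oz ≈ 23 oz
arborio rice: (2 tbsp + 2 tsp = 8/3 tbsp) × 7/3 ÷ 16 tbsp/cup × 200 g/cup ≈ 78 g
tahini: (2 cup + 13 tbsp = 2.8125 cup) × 7/3 × 240 mL/cup = 1575 mL

mayonnaise: 23 oz; arborio rice: 78 g; tahini: 1575 mL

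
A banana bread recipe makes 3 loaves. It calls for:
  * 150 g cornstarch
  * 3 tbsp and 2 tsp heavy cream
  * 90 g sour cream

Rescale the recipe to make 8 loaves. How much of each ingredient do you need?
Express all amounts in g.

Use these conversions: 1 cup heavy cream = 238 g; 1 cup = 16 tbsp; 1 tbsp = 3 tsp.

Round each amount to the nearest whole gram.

cornstarch: 400 g; heavy cream: 145 g; sour cream: 240 g

Scaling factor: 8/3.
cornstarch: 150 g × 8/3 = 400 g
heavy cream: (3 tbsp + 2 tsp = 11/3 tbsp) × 8/3 ÷ 16 tbsp/cup × 238 g/cup ≈ 145 g
sour cream: 90 g × 8/3 = 240 g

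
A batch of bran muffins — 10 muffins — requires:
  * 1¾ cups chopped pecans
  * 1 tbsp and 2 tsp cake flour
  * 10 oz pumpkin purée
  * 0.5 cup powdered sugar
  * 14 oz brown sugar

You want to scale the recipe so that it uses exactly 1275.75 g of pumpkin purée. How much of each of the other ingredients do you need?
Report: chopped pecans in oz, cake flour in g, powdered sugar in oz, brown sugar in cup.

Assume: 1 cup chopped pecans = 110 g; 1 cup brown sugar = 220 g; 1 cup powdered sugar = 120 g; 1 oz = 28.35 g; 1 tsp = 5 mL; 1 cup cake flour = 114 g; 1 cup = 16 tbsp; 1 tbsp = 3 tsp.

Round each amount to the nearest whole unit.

The original recipe has 283.5 g of pumpkin purée, so the scaling factor is 1275.75 ÷ 283.5 = 9/2 = 4.5.
chopped pecans: 1.75 cup × 9/2 × 110 g/cup ÷ 28.35 g/oz ≈ 31 oz
cake flour: (1 tbsp + 2 tsp = 5/3 tbsp) × 9/2 ÷ 16 tbsp/cup × 114 g/cup ≈ 53 g
powdered sugar: 0.5 cup × 9/2 × 120 g/cup ÷ 28.35 g/oz ≈ 10 oz
brown sugar: 14 oz × 9/2 × 28.35 g/oz ÷ 220 g/cup ≈ 8 cup

chopped pecans: 31 oz; cake flour: 53 g; powdered sugar: 10 oz; brown sugar: 8 cup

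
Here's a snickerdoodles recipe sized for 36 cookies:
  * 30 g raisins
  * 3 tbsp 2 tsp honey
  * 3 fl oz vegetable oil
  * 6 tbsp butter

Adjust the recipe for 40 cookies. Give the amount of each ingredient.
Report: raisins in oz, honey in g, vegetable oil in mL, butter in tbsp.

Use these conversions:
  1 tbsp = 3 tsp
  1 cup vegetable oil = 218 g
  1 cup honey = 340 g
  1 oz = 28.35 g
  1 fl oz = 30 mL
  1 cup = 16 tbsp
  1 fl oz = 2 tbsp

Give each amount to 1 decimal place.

Scaling factor: 40/36 = 10/9.
raisins: 30 g × 10/9 ÷ 28.35 g/oz ≈ 1.2 oz
honey: (3 tbsp + 2 tsp = 11/3 tbsp) × 10/9 ÷ 16 tbsp/cup × 340 g/cup ≈ 86.6 g
vegetable oil: 3 fl oz × 10/9 × 30 mL/fl oz = 100.0 mL
butter: 6 tbsp × 10/9 ≈ 6.7 tbsp

raisins: 1.2 oz; honey: 86.6 g; vegetable oil: 100.0 mL; butter: 6.7 tbsp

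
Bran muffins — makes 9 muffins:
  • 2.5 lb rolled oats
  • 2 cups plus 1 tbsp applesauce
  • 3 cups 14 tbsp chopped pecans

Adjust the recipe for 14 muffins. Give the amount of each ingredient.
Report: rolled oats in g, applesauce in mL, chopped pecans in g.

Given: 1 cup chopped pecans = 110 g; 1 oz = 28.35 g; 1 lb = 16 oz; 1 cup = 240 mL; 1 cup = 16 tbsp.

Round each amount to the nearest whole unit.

rolled oats: 1764 g; applesauce: 770 mL; chopped pecans: 663 g

Scaling factor: 14/9.
rolled oats: 2.5 lb × 14/9 × 16 oz/lb × 28.35 g/oz = 1764 g
applesauce: (2 cup + 1 tbsp = 2.0625 cup) × 14/9 × 240 mL/cup = 770 mL
chopped pecans: (3 cup + 14 tbsp = 3.875 cup) × 14/9 × 110 g/cup ≈ 663 g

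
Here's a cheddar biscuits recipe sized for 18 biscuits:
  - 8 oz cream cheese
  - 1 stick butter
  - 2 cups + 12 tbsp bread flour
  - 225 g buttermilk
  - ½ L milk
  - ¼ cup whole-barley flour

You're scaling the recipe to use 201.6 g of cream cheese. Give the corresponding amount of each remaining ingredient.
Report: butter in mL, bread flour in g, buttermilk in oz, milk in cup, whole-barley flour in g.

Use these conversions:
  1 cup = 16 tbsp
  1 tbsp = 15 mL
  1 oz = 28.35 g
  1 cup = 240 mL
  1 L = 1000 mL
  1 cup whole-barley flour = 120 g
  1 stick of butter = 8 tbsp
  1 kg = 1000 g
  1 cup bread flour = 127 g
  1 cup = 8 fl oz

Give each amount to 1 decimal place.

The original recipe has 226.8 g of cream cheese, so the scaling factor is 201.6 ÷ 226.8 = 8/9.
butter: 1 stick × 8/9 × 8 tbsp/stick × 15 mL/tbsp ≈ 106.7 mL
bread flour: (2 cup + 12 tbsp = 2.75 cup) × 8/9 × 127 g/cup ≈ 310.4 g
buttermilk: 225 g × 8/9 ÷ 28.35 g/oz ≈ 7.1 oz
milk: 0.5 L × 8/9 × 1000 mL/L ÷ 240 mL/cup ≈ 1.9 cup
whole-barley flour: 0.25 cup × 8/9 × 120 g/cup ≈ 26.7 g

butter: 106.7 mL; bread flour: 310.4 g; buttermilk: 7.1 oz; milk: 1.9 cup; whole-barley flour: 26.7 g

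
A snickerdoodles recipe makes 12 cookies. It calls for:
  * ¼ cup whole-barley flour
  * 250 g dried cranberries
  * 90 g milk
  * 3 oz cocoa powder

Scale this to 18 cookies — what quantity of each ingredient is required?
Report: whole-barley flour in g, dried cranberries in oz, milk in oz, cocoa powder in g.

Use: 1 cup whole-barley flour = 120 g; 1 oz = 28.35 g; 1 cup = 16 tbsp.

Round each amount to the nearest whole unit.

whole-barley flour: 45 g; dried cranberries: 13 oz; milk: 5 oz; cocoa powder: 128 g

Scaling factor: 18/12 = 3/2 = 1.5.
whole-barley flour: 0.25 cup × 3/2 × 120 g/cup = 45 g
dried cranberries: 250 g × 3/2 ÷ 28.35 g/oz ≈ 13 oz
milk: 90 g × 3/2 ÷ 28.35 g/oz ≈ 5 oz
cocoa powder: 3 oz × 3/2 × 28.35 g/oz ≈ 128 g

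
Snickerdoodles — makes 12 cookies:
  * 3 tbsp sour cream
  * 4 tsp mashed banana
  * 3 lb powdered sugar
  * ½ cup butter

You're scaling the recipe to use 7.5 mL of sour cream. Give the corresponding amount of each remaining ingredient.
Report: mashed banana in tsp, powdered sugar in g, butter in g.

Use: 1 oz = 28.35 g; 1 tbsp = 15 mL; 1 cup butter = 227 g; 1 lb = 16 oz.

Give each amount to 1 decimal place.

The original recipe has 45 mL of sour cream, so the scaling factor is 7.5 ÷ 45 = 1/6.
mashed banana: 4 tsp × 1/6 ≈ 0.7 tsp
powdered sugar: 3 lb × 1/6 × 16 oz/lb × 28.35 g/oz = 226.8 g
butter: 0.5 cup × 1/6 × 227 g/cup ≈ 18.9 g

mashed banana: 0.7 tsp; powdered sugar: 226.8 g; butter: 18.9 g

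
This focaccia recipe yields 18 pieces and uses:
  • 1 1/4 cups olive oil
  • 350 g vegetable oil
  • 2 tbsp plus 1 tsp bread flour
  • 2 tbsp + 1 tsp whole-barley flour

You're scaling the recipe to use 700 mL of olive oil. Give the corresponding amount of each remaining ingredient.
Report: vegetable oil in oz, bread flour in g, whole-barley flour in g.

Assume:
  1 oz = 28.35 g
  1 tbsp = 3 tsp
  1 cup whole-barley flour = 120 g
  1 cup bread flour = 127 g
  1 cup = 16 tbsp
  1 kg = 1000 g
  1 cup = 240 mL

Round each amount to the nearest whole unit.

The original recipe has 300 mL of olive oil, so the scaling factor is 700 ÷ 300 = 7/3.
vegetable oil: 350 g × 7/3 ÷ 28.35 g/oz ≈ 29 oz
bread flour: (2 tbsp + 1 tsp = 7/3 tbsp) × 7/3 ÷ 16 tbsp/cup × 127 g/cup ≈ 43 g
whole-barley flour: (2 tbsp + 1 tsp = 7/3 tbsp) × 7/3 ÷ 16 tbsp/cup × 120 g/cup ≈ 41 g

vegetable oil: 29 oz; bread flour: 43 g; whole-barley flour: 41 g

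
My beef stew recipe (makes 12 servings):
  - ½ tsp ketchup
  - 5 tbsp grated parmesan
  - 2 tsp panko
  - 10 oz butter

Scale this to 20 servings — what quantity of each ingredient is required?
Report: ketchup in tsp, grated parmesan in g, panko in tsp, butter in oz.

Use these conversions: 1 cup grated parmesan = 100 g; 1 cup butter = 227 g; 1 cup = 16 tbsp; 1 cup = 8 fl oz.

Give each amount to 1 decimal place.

Scaling factor: 20/12 = 5/3.
ketchup: 0.5 tsp × 5/3 ≈ 0.8 tsp
grated parmesan: 5 tbsp × 5/3 ÷ 16 tbsp/cup × 100 g/cup ≈ 52.1 g
panko: 2 tsp × 5/3 ≈ 3.3 tsp
butter: 10 oz × 5/3 ≈ 16.7 oz

ketchup: 0.8 tsp; grated parmesan: 52.1 g; panko: 3.3 tsp; butter: 16.7 oz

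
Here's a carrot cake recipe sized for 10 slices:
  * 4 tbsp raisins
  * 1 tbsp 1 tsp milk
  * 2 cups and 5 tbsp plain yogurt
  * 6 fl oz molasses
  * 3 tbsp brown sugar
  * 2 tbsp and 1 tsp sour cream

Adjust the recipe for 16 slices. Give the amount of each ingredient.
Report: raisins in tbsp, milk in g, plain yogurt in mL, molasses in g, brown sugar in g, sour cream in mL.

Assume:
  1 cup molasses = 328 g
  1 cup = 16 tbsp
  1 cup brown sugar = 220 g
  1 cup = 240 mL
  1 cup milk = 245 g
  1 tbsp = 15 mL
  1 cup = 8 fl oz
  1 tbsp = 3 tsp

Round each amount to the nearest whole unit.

Scaling factor: 16/10 = 8/5 = 1.6.
raisins: 4 tbsp × 8/5 ≈ 6 tbsp
milk: (1 tbsp + 1 tsp = 4/3 tbsp) × 8/5 ÷ 16 tbsp/cup × 245 g/cup ≈ 33 g
plain yogurt: (2 cup + 5 tbsp = 2.3125 cup) × 8/5 × 240 mL/cup = 888 mL
molasses: 6 fl oz × 8/5 ÷ 8 fl oz/cup × 328 g/cup ≈ 394 g
brown sugar: 3 tbsp × 8/5 ÷ 16 tbsp/cup × 220 g/cup = 66 g
sour cream: (2 tbsp + 1 tsp = 7/3 tbsp) × 8/5 × 15 mL/tbsp = 56 mL

raisins: 6 tbsp; milk: 33 g; plain yogurt: 888 mL; molasses: 394 g; brown sugar: 66 g; sour cream: 56 mL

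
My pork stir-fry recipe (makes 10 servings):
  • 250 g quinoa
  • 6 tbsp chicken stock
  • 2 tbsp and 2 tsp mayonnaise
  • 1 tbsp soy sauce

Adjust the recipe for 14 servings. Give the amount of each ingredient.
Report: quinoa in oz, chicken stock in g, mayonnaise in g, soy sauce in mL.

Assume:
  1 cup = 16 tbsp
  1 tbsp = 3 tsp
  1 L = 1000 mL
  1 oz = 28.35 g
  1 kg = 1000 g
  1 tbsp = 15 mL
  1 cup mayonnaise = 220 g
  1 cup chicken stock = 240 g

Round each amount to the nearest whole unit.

quinoa: 12 oz; chicken stock: 126 g; mayonnaise: 51 g; soy sauce: 21 mL

Scaling factor: 14/10 = 7/5 = 1.4.
quinoa: 250 g × 7/5 ÷ 28.35 g/oz ≈ 12 oz
chicken stock: 6 tbsp × 7/5 ÷ 16 tbsp/cup × 240 g/cup = 126 g
mayonnaise: (2 tbsp + 2 tsp = 8/3 tbsp) × 7/5 ÷ 16 tbsp/cup × 220 g/cup ≈ 51 g
soy sauce: 1 tbsp × 7/5 × 15 mL/tbsp = 21 mL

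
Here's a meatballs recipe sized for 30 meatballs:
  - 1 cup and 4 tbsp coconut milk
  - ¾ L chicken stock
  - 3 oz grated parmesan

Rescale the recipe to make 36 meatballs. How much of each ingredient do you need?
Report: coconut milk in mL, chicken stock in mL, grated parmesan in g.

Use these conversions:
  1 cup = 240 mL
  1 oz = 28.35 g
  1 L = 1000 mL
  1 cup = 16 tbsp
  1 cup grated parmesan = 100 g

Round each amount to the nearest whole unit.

Scaling factor: 36/30 = 6/5 = 1.2.
coconut milk: (1 cup + 4 tbsp = 1.25 cup) × 6/5 × 240 mL/cup = 360 mL
chicken stock: 0.75 L × 6/5 × 1000 mL/L = 900 mL
grated parmesan: 3 oz × 6/5 × 28.35 g/oz ≈ 102 g

coconut milk: 360 mL; chicken stock: 900 mL; grated parmesan: 102 g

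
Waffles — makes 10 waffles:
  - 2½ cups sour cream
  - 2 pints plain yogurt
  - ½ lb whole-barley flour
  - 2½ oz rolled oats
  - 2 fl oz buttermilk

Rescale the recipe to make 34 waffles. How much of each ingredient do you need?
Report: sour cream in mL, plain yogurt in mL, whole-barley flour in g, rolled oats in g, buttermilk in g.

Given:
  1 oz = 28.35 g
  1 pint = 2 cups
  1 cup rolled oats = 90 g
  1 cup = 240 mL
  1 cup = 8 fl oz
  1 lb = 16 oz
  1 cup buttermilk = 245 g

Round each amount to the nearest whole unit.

Scaling factor: 34/10 = 17/5 = 3.4.
sour cream: 2.5 cup × 17/5 × 240 mL/cup = 2040 mL
plain yogurt: 2 pint × 17/5 × 2 cup/pint × 240 mL/cup = 3264 mL
whole-barley flour: 0.5 lb × 17/5 × 16 oz/lb × 28.35 g/oz ≈ 771 g
rolled oats: 2.5 oz × 17/5 × 28.35 g/oz ≈ 241 g
buttermilk: 2 fl oz × 17/5 ÷ 8 fl oz/cup × 245 g/cup ≈ 208 g

sour cream: 2040 mL; plain yogurt: 3264 mL; whole-barley flour: 771 g; rolled oats: 241 g; buttermilk: 208 g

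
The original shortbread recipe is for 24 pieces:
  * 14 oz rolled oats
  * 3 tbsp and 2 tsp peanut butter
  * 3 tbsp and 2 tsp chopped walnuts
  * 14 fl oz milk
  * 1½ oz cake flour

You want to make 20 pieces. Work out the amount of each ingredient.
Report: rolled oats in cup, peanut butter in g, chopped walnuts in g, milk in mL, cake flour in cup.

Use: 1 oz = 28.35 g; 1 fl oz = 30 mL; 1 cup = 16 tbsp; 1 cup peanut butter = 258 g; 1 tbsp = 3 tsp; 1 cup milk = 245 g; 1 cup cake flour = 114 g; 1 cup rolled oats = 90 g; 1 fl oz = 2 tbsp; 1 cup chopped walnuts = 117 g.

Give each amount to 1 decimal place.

rolled oats: 3.7 cup; peanut butter: 49.3 g; chopped walnuts: 22.3 g; milk: 350.0 mL; cake flour: 0.3 cup

Scaling factor: 20/24 = 5/6.
rolled oats: 14 oz × 5/6 × 28.35 g/oz ÷ 90 g/cup ≈ 3.7 cup
peanut butter: (3 tbsp + 2 tsp = 11/3 tbsp) × 5/6 ÷ 16 tbsp/cup × 258 g/cup ≈ 49.3 g
chopped walnuts: (3 tbsp + 2 tsp = 11/3 tbsp) × 5/6 ÷ 16 tbsp/cup × 117 g/cup ≈ 22.3 g
milk: 14 fl oz × 5/6 × 30 mL/fl oz = 350.0 mL
cake flour: 1.5 oz × 5/6 × 28.35 g/oz ÷ 114 g/cup ≈ 0.3 cup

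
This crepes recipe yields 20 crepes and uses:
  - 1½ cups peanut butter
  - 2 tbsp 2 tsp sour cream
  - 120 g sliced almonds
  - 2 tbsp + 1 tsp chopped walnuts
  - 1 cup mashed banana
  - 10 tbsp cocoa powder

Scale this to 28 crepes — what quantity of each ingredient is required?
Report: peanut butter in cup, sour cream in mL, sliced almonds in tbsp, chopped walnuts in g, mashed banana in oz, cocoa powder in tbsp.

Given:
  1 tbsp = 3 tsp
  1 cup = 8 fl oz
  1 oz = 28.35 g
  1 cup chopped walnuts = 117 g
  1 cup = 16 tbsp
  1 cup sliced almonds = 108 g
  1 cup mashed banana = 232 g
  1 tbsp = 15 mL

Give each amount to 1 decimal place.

Scaling factor: 28/20 = 7/5 = 1.4.
peanut butter: 1.5 cup × 7/5 = 2.1 cup
sour cream: (2 tbsp + 2 tsp = 8/3 tbsp) × 7/5 × 15 mL/tbsp = 56.0 mL
sliced almonds: 120 g × 7/5 ÷ 108 g/cup × 16 tbsp/cup ≈ 24.9 tbsp
chopped walnuts: (2 tbsp + 1 tsp = 7/3 tbsp) × 7/5 ÷ 16 tbsp/cup × 117 g/cup ≈ 23.9 g
mashed banana: 1 cup × 7/5 × 232 g/cup ÷ 28.35 g/oz ≈ 11.5 oz
cocoa powder: 10 tbsp × 7/5 = 14.0 tbsp

peanut butter: 2.1 cup; sour cream: 56.0 mL; sliced almonds: 24.9 tbsp; chopped walnuts: 23.9 g; mashed banana: 11.5 oz; cocoa powder: 14.0 tbsp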